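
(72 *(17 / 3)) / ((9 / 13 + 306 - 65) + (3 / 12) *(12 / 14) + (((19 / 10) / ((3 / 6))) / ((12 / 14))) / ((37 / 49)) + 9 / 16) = 329696640 / 200678801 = 1.64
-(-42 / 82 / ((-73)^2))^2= -441 / 47737443121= -0.00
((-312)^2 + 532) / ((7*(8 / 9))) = 220221 / 14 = 15730.07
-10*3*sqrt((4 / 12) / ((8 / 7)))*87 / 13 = -435*sqrt(42) / 26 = -108.43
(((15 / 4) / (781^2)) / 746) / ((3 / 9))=45 / 1820123624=0.00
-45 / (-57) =15 / 19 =0.79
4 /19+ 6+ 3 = 175 /19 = 9.21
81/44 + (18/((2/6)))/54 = 125/44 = 2.84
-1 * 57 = -57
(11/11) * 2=2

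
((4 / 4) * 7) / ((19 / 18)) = 126 / 19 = 6.63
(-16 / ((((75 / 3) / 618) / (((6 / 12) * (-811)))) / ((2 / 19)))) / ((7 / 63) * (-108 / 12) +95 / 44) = 117614464 / 8075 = 14565.26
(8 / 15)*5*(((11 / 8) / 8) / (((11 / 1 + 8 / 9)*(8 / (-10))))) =-165 / 3424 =-0.05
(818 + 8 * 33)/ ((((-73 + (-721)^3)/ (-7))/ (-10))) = -37870/ 187402717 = -0.00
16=16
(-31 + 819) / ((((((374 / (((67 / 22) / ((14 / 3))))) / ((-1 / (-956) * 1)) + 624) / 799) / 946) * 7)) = 14964775419 / 96467854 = 155.13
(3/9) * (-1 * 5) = -5/3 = -1.67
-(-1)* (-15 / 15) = -1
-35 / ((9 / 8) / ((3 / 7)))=-40 / 3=-13.33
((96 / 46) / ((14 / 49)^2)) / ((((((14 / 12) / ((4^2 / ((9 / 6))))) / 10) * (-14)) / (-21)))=80640 / 23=3506.09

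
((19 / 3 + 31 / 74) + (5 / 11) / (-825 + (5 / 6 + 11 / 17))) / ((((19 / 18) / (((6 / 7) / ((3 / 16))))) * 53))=132954843936 / 240988343057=0.55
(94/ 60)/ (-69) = -47/ 2070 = -0.02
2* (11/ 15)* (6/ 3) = 44/ 15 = 2.93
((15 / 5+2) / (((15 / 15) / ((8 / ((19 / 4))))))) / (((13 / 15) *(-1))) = -2400 / 247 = -9.72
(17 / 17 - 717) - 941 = -1657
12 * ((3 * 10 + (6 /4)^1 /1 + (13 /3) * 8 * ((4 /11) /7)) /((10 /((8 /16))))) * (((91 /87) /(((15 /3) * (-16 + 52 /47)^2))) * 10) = 88362209 /468930000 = 0.19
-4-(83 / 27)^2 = -13.45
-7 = -7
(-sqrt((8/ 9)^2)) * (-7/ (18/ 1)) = 28/ 81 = 0.35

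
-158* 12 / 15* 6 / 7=-3792 / 35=-108.34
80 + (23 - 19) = 84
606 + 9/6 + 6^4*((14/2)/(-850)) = 507303/850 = 596.83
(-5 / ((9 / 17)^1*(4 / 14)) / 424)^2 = 354025 / 58247424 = 0.01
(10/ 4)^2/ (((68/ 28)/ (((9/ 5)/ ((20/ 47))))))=2961/ 272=10.89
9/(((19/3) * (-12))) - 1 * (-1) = 67/76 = 0.88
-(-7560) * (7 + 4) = 83160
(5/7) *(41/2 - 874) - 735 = -18825/14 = -1344.64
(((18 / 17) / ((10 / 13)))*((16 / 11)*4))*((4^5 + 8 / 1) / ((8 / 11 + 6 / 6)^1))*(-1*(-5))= 7727616 / 323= 23924.51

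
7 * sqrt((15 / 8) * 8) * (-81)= -567 * sqrt(15)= -2195.98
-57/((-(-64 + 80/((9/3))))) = -1.53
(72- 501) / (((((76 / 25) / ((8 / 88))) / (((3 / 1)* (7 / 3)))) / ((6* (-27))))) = 552825 / 38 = 14548.03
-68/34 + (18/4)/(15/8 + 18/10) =-38/49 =-0.78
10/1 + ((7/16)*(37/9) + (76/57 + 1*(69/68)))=34631/2448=14.15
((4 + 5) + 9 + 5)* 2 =46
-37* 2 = -74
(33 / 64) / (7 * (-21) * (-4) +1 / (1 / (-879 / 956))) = 2629 / 2993328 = 0.00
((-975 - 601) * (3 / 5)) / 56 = -591 / 35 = -16.89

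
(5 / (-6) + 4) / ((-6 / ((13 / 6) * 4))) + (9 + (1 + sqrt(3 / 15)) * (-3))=77 / 54 - 3 * sqrt(5) / 5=0.08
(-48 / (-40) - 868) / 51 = -4334 / 255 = -17.00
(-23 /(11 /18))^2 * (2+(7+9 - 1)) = 2913732 /121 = 24080.43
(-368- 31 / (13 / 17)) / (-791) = 47 / 91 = 0.52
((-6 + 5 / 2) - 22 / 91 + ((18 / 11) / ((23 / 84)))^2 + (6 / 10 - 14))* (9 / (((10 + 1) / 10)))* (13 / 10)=9737231841 / 49286930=197.56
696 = 696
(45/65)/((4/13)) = 9/4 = 2.25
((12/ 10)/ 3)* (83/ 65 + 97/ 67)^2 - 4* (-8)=3316167912/ 94830125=34.97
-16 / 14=-8 / 7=-1.14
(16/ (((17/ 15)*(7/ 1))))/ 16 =0.13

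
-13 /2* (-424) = 2756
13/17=0.76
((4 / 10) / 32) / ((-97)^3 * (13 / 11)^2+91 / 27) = -3267 / 333161271040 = -0.00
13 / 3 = 4.33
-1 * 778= -778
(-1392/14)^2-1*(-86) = 9972.04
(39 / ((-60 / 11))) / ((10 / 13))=-1859 / 200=-9.30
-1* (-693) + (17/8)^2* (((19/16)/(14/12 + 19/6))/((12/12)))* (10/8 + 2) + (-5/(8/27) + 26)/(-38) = 54226331/77824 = 696.78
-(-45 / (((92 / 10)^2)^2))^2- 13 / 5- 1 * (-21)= 1844376370259987 / 100238061159680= 18.40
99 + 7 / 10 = 99.70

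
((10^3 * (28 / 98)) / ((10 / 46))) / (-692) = -2300 / 1211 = -1.90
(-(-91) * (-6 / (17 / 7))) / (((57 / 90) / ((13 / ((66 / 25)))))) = -6210750 / 3553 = -1748.03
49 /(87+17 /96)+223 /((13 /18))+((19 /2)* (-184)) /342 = 297884200 /979173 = 304.22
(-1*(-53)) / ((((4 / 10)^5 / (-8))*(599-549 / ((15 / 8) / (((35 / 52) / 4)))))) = -2153125 / 28586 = -75.32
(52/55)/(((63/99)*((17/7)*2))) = 26/85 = 0.31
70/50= 7/5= 1.40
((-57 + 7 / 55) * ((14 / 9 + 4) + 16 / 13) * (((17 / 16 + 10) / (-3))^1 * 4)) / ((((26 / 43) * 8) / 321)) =42137766193 / 111540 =377781.66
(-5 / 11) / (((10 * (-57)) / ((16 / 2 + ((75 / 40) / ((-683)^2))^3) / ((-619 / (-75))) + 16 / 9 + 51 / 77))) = 76014889651060986911748937 / 27958611745722057193289954304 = 0.00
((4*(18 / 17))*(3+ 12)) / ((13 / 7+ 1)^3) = 2.72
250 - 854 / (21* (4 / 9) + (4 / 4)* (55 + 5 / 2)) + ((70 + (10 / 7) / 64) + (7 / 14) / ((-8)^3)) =883130281 / 2874368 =307.24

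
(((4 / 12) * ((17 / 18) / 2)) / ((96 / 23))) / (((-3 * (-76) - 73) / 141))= 18377 / 535680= 0.03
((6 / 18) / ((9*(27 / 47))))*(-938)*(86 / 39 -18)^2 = -16728697216 / 1108809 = -15087.09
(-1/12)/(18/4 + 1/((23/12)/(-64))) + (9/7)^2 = 647021/390726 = 1.66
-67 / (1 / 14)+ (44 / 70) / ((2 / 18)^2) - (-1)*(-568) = -50928 / 35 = -1455.09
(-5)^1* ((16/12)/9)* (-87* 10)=5800/9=644.44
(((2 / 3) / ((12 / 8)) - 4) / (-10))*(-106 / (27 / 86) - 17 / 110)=-8025752 / 66825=-120.10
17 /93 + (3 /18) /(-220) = 2483 /13640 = 0.18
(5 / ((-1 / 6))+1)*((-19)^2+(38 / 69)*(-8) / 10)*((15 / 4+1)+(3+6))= -39681367 / 276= -143773.07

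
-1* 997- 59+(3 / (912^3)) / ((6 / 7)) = -1602058715129 / 1517101056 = -1056.00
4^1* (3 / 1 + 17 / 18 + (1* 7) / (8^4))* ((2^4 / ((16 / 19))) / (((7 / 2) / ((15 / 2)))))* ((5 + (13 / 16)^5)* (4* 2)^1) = 25862146415295 / 939524096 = 27526.86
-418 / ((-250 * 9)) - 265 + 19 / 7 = -2064037 / 7875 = -262.10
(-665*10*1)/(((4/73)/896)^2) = -1778129561600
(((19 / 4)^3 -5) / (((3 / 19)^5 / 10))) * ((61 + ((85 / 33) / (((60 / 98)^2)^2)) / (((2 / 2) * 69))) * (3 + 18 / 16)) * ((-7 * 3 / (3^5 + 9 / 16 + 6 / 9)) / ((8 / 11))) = -1482899619694590768671 / 4767086131200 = -311070448.25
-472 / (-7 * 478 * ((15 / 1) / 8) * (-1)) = -1888 / 25095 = -0.08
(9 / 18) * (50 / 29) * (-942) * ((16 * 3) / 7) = -1130400 / 203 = -5568.47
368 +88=456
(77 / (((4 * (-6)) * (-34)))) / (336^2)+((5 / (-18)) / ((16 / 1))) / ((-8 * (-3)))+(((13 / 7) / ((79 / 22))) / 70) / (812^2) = -1083466090393 / 1499539413012480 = -0.00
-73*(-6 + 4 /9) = 3650 /9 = 405.56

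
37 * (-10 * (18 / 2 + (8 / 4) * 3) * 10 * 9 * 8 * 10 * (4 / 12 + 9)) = -372960000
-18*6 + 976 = 868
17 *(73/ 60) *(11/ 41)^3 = 1651771/ 4135260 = 0.40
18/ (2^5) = 9/ 16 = 0.56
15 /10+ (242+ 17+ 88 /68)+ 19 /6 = 13513 /51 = 264.96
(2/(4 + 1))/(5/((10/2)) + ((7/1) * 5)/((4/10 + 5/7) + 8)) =0.08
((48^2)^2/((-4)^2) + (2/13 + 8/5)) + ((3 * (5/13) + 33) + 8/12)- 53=64693117/195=331759.57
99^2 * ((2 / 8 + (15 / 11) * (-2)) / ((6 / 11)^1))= -356103 / 8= -44512.88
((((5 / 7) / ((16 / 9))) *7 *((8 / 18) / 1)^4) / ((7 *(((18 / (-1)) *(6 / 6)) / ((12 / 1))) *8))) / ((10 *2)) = -1 / 15309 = -0.00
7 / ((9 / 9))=7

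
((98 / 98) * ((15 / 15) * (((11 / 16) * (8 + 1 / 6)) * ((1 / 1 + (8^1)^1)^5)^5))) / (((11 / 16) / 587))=6882966606660252003599557329 / 2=3441483303330126001799779000.00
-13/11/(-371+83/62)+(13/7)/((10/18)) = 2271151/678755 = 3.35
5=5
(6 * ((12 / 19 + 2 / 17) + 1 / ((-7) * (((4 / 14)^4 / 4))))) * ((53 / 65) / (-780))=5820513 / 10917400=0.53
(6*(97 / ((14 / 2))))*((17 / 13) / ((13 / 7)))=9894 / 169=58.54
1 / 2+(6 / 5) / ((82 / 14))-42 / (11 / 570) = -9812221 / 4510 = -2175.66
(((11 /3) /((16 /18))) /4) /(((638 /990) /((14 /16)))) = 10395 /7424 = 1.40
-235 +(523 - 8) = 280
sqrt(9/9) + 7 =8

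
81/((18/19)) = 171/2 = 85.50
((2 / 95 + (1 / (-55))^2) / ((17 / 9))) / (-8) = -11061 / 7816600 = -0.00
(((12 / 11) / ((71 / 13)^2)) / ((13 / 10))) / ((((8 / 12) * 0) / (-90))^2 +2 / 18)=14040 / 55451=0.25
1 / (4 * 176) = 1 / 704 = 0.00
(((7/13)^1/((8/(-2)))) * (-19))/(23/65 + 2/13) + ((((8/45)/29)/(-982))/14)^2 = 4459441572755051/885182387373900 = 5.04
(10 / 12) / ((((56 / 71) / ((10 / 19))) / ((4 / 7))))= 1775 / 5586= 0.32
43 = 43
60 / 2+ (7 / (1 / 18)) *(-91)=-11436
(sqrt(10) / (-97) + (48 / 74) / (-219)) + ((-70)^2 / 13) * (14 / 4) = 46322046 / 35113 - sqrt(10) / 97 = 1319.20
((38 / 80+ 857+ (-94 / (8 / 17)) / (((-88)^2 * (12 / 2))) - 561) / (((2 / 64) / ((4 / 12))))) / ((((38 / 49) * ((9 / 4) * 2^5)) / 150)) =67498551785 / 7945344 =8495.36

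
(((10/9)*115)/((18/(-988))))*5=-2840500/81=-35067.90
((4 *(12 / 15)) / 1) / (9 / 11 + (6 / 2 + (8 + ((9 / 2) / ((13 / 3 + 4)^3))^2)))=34375000000 / 126953774539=0.27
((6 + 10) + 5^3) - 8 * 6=93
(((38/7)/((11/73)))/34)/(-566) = -1387/740894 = -0.00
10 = 10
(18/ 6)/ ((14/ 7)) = 3/ 2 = 1.50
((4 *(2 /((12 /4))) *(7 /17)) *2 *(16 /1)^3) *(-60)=-9175040 /17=-539708.24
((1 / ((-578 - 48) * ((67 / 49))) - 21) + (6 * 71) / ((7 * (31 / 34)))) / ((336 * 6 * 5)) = 416347601 / 91742253120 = 0.00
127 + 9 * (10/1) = 217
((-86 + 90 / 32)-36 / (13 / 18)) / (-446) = 27671 / 92768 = 0.30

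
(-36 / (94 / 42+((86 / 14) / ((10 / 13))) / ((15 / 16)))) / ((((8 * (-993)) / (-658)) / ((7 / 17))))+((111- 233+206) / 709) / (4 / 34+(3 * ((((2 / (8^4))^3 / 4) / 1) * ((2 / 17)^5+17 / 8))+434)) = -0.11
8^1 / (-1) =-8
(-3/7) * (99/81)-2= -53/21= -2.52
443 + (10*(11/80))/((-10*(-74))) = 2622571/5920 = 443.00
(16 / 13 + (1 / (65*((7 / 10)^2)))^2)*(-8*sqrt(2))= -3998464*sqrt(2) / 405769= -13.94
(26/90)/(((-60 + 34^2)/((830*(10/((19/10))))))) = 26975/23427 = 1.15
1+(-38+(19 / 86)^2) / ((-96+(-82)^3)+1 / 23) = 8528626047 / 8528039156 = 1.00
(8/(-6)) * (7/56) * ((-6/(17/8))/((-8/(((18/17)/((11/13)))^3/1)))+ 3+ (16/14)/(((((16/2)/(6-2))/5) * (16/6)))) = -2470923881/3112660628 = -0.79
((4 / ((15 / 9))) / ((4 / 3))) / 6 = 3 / 10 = 0.30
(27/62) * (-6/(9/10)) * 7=-630/31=-20.32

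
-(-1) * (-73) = -73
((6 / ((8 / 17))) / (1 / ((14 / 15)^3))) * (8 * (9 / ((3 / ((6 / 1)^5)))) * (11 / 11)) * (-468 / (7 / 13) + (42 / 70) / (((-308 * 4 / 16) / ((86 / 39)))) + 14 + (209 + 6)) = -110685982450176 / 89375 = -1238444558.88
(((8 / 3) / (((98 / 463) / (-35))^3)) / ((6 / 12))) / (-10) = 2481321175 / 1029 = 2411390.84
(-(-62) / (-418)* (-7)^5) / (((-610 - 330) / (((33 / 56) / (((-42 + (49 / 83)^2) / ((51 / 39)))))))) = 3735787587 / 76138323040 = 0.05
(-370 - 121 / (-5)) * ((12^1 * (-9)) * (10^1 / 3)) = 124488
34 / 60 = 17 / 30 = 0.57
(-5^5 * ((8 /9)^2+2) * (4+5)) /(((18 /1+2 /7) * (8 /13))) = -32134375 /4608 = -6973.61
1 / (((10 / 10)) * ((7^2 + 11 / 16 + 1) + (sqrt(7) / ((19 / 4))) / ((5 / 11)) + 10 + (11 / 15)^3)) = 9185631282000 / 560849724197143 - 487555200000 * sqrt(7) / 3925948069380001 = 0.02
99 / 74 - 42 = -40.66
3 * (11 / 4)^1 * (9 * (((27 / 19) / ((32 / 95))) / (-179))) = -40095 / 22912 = -1.75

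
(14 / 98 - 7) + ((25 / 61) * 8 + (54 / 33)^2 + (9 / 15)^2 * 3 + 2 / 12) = 2680729 / 7750050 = 0.35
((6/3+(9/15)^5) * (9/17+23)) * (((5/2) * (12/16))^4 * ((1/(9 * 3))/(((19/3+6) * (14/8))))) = 292185/281792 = 1.04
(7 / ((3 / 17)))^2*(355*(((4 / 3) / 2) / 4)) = 5027155 / 54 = 93095.46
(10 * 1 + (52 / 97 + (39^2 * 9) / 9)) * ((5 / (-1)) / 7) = -742795 / 679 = -1093.95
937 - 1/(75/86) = 70189/75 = 935.85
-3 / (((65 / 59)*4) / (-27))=4779 / 260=18.38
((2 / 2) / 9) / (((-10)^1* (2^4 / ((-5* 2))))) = 1 / 144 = 0.01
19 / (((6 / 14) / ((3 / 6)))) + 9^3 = 4507 / 6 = 751.17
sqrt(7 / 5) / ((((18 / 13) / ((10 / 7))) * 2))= 13 * sqrt(35) / 126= 0.61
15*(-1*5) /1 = -75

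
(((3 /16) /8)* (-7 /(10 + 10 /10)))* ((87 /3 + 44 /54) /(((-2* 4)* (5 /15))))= 0.17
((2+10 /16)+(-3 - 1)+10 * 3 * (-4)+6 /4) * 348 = -83433 /2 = -41716.50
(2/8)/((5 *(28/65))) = 13/112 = 0.12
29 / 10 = 2.90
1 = 1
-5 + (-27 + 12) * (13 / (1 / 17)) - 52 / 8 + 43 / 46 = -76488 / 23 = -3325.57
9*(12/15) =36/5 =7.20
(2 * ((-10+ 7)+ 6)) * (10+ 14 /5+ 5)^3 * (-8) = -33838512 /125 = -270708.10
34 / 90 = 17 / 45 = 0.38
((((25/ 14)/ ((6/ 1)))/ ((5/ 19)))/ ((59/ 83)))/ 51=7885/ 252756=0.03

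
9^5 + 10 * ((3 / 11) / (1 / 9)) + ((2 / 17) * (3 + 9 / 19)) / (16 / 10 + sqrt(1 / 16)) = 7765896399 / 131461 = 59073.77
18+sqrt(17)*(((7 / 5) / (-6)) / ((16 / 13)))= 18 - 91*sqrt(17) / 480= 17.22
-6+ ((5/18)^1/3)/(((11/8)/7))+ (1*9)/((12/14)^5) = 44111/3168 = 13.92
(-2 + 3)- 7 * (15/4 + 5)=-241/4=-60.25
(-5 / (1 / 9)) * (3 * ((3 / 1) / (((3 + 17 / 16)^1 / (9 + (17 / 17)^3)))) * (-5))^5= 278628139008000000 / 371293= 750426587649.11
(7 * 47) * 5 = 1645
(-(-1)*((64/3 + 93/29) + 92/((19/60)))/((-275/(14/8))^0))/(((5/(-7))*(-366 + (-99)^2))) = -729127/15596055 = -0.05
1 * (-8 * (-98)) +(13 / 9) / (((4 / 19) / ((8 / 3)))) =21662 / 27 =802.30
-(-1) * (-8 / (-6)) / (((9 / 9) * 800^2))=1 / 480000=0.00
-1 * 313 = -313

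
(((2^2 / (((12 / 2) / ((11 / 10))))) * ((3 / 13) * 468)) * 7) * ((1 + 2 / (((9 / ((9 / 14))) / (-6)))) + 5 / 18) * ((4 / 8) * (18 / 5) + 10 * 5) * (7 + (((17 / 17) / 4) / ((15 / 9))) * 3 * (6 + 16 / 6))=16458673 / 125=131669.38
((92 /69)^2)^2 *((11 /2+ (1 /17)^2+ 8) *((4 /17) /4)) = 2.51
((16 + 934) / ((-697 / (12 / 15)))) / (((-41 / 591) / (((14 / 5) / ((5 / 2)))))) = 2515296 / 142885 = 17.60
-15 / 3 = -5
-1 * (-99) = 99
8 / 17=0.47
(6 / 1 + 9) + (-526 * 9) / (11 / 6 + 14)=-283.99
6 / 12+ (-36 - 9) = -89 / 2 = -44.50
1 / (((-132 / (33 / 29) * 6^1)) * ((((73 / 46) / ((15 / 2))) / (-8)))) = 115 / 2117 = 0.05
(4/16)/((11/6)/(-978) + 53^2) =1467/16483201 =0.00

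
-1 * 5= -5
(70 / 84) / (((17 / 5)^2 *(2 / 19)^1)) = 2375 / 3468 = 0.68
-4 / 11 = -0.36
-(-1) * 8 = 8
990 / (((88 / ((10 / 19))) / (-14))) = -1575 / 19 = -82.89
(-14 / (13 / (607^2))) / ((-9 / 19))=98007434 / 117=837670.38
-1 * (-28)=28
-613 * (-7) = 4291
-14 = -14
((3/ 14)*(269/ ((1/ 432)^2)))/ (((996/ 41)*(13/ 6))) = 204383.30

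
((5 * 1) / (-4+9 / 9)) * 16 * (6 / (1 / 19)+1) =-9200 / 3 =-3066.67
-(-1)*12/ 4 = 3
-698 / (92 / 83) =-28967 / 46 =-629.72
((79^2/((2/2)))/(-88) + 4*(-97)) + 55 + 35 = -32465/88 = -368.92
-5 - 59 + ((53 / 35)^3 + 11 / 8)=-20289359 / 343000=-59.15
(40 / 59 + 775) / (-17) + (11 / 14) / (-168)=-107650313 / 2359056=-45.63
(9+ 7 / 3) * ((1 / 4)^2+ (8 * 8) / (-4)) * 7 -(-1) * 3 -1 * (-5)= -10051 / 8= -1256.38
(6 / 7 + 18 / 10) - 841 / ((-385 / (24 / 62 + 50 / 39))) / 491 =17399125 / 6529809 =2.66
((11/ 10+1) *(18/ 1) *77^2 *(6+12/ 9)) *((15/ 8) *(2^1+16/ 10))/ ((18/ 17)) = 209548647/ 20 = 10477432.35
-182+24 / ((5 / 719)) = 16346 / 5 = 3269.20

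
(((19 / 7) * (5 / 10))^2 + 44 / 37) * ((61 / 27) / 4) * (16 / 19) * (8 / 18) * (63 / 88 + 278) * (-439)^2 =34416792.49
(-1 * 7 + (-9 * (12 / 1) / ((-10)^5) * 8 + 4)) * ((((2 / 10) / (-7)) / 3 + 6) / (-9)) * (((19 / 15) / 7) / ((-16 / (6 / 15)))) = -9309829 / 1033593750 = -0.01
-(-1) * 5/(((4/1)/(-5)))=-25/4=-6.25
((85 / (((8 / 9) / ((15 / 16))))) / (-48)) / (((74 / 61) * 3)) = -77775 / 151552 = -0.51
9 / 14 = 0.64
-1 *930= -930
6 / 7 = 0.86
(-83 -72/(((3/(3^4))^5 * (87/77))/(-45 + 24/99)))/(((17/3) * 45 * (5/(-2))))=-2373653586754/36975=-64196175.44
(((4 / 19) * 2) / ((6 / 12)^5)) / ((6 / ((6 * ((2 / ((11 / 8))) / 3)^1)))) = 4096 / 627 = 6.53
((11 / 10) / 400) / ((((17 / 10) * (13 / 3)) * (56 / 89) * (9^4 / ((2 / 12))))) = 979 / 64959148800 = 0.00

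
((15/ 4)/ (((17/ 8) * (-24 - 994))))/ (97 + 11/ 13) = -65/ 3668872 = -0.00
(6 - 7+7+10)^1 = 16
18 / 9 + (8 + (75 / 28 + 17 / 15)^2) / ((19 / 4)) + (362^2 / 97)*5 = 28924047763 / 4277700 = 6761.59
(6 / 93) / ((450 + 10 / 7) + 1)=14 / 98177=0.00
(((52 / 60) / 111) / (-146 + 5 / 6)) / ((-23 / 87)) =58 / 285085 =0.00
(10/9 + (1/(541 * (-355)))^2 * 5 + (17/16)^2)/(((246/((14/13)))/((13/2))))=266509767920963/4181179513720320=0.06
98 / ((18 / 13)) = 637 / 9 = 70.78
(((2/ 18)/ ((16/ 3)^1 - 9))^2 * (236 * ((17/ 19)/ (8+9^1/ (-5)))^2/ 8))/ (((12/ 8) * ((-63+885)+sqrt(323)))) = 116799350/ 255149338780809 - 426275 * sqrt(323)/ 765448016342427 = 0.00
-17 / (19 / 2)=-34 / 19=-1.79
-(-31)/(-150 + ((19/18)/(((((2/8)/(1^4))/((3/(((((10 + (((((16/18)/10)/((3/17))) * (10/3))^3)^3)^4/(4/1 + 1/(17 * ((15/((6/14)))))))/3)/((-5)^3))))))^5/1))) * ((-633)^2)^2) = -9540337125195423668903592394243235343882553267391240269639409685825721773495397838901757412091343061545219155771098884772011102393518345606268542541768630713942840353471651567469008926109739826320160035492000290098829706674924558127971251950236028538401040272053531194593106887194789713250566333990896419218720744370077837741330781939411938417459533438817060704786701390703875341627413323302912/46162921574029905224777644415609099699339239804596674346756014639820765965736633006353152343563072634698279086290729388303523245170181076595940087913038827423031842183644713585908545478178448973155860838109063070320980638716806405404621677547538892378850626800722136701226440526409247447514472289080604489849606927782087056726525751650014146368363047866664549235944681998236614582532959505712175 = -0.2067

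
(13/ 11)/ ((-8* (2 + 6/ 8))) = -13/ 242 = -0.05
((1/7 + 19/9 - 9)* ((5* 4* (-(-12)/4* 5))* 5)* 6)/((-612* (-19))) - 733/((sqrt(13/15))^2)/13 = -14217265/202293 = -70.28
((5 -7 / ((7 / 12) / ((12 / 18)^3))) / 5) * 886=255.96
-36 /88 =-9 /22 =-0.41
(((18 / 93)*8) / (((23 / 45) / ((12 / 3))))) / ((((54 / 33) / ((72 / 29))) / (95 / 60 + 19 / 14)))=54.06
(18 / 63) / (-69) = -0.00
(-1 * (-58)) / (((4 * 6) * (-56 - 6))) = -29 / 744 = -0.04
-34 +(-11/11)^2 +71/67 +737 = 47239/67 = 705.06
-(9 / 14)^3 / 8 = -729 / 21952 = -0.03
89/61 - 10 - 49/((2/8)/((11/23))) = -143499/1403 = -102.28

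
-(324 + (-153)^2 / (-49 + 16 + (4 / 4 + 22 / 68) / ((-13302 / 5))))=639046584 / 1658341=385.35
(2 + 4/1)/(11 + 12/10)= 0.49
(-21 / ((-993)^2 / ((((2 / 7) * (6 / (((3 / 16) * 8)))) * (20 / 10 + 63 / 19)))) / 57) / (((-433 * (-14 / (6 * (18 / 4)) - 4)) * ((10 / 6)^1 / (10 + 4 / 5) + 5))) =-196344 / 872303060684455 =-0.00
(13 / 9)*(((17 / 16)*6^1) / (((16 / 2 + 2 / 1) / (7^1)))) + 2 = 2027 / 240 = 8.45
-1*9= -9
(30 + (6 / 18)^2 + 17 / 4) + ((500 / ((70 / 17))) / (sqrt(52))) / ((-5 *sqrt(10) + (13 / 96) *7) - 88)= -340965600 *sqrt(13) / 6145725859 + 19584000 *sqrt(130) / 6145725859 + 1237 / 36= 34.20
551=551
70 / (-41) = -70 / 41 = -1.71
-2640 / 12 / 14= -110 / 7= -15.71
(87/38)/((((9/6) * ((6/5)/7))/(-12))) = -2030/19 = -106.84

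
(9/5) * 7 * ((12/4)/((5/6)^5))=1469664/15625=94.06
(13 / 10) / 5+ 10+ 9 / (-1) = 63 / 50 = 1.26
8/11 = 0.73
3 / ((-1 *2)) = -3 / 2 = -1.50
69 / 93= 23 / 31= 0.74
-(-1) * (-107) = -107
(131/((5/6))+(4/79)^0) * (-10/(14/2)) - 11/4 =-228.75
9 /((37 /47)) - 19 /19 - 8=90 /37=2.43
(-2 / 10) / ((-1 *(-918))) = -1 / 4590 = -0.00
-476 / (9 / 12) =-634.67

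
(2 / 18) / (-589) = -1 / 5301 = -0.00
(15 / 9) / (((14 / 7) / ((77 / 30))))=77 / 36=2.14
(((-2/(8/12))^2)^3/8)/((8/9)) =6561/64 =102.52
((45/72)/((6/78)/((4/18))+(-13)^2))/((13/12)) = 15/4403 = 0.00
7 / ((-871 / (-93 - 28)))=847 / 871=0.97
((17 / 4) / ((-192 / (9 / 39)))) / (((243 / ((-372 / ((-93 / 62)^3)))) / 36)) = -527 / 6318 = -0.08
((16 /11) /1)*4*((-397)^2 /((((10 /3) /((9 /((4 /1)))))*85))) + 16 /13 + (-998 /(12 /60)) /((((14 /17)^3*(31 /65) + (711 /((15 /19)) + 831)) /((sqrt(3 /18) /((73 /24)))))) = 442640872 /60775 - 3187063100*sqrt(6) /20186794609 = 7282.89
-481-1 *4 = -485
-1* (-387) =387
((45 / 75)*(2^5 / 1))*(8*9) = 6912 / 5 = 1382.40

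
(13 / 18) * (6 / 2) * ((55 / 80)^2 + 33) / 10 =111397 / 15360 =7.25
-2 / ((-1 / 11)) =22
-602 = -602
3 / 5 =0.60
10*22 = 220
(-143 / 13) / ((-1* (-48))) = -0.23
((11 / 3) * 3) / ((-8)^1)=-11 / 8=-1.38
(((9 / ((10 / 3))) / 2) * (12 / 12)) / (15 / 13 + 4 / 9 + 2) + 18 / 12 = 15789 / 8420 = 1.88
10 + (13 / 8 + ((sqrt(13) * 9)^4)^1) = 8870565 / 8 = 1108820.62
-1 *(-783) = 783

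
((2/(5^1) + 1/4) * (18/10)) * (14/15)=273/250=1.09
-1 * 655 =-655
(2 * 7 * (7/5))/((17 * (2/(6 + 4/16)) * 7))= 0.51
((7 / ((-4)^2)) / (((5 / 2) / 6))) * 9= 189 / 20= 9.45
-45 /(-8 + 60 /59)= 2655 /412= 6.44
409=409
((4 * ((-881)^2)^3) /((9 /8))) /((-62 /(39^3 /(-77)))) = 49309062418641889649136 /2387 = 20657336580914071909.99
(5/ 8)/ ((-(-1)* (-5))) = -1/ 8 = -0.12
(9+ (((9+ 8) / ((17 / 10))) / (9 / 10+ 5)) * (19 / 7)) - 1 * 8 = 2313 / 413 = 5.60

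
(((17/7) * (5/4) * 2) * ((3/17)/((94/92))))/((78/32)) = 1840/4277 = 0.43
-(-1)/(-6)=-1/6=-0.17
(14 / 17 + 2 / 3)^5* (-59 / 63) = -149595997184 / 21736590813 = -6.88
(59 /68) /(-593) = -59 /40324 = -0.00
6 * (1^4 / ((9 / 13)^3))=4394 / 243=18.08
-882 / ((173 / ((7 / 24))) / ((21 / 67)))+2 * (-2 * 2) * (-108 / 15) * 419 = 24133.93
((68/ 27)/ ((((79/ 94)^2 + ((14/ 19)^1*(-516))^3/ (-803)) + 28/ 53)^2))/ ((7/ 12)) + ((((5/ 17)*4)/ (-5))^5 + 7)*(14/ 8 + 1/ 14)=8363862962538137490970830460662034786382213/ 656056844458497758745094644776717450255772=12.75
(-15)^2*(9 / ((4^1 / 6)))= 6075 / 2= 3037.50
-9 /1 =-9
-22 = -22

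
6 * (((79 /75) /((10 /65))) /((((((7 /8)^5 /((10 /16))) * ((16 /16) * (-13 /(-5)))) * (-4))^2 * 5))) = 414187520 /3672178237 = 0.11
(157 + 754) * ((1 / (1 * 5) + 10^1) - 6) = 3826.20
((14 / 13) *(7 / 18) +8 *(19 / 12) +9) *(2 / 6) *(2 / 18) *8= 20672 / 3159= 6.54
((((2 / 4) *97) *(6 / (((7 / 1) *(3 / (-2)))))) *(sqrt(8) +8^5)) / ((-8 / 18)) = 873 *sqrt(2) / 7 +14303232 / 7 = 2043495.23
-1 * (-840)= 840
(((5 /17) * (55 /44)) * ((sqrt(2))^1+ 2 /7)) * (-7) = -175 * sqrt(2) /68 - 25 /34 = -4.37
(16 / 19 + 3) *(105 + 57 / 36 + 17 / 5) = 481727 / 1140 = 422.57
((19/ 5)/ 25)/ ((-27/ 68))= -1292/ 3375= -0.38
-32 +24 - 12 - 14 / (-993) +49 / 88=-1697791 / 87384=-19.43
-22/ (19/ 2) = -44/ 19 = -2.32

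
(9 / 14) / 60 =3 / 280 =0.01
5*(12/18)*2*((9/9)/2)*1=10/3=3.33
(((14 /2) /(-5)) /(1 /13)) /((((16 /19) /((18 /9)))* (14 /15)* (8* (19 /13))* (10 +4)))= -507 /1792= -0.28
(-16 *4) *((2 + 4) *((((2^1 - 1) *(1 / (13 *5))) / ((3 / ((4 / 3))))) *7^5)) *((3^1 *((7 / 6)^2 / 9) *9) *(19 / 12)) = -500714144 / 1755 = -285307.20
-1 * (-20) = 20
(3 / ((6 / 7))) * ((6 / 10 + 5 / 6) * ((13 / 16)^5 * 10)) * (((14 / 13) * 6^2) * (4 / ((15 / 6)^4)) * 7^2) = 8846169969 / 2560000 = 3455.54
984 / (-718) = -492 / 359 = -1.37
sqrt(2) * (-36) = -36 * sqrt(2) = -50.91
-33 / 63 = -11 / 21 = -0.52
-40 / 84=-10 / 21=-0.48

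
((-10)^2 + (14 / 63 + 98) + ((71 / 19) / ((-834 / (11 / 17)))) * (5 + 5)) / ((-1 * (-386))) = 80084533 / 155972178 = 0.51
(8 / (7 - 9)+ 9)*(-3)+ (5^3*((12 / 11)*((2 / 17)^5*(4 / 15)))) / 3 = -702816415 / 46855281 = -15.00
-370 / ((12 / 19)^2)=-66785 / 72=-927.57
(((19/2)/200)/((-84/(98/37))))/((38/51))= -119/59200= -0.00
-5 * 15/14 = -75/14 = -5.36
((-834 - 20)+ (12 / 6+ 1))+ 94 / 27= -22883 / 27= -847.52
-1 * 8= -8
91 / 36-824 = -29573 / 36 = -821.47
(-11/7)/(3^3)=-11/189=-0.06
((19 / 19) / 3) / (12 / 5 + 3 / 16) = 80 / 621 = 0.13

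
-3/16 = -0.19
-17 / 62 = -0.27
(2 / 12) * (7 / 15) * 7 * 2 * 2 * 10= 196 / 9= 21.78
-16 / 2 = -8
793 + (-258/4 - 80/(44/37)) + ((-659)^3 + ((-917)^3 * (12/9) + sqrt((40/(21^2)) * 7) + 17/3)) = -28914984181/22 + 2 * sqrt(70)/21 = -1314317461.98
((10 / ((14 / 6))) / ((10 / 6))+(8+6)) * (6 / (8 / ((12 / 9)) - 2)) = 174 / 7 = 24.86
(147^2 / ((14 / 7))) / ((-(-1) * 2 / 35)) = 756315 / 4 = 189078.75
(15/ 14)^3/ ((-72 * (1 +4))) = -75/ 21952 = -0.00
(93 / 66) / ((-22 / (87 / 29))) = -93 / 484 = -0.19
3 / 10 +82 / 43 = 949 / 430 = 2.21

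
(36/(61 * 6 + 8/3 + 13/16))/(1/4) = 6912/17735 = 0.39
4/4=1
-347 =-347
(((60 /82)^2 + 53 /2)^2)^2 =68253001021229427601 /127758803665936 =534233.25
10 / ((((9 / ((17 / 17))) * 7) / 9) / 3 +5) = 15 / 11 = 1.36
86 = 86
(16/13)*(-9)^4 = 104976/13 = 8075.08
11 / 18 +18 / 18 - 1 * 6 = -79 / 18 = -4.39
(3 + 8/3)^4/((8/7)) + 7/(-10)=2920967/3240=901.53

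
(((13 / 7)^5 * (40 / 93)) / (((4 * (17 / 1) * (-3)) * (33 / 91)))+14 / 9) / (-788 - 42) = -268156492 / 155957879385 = -0.00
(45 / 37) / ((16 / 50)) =1125 / 296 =3.80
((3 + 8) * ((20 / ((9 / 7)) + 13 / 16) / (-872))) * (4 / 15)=-25927 / 470880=-0.06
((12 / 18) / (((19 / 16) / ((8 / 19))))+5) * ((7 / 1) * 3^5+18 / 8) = 8918.86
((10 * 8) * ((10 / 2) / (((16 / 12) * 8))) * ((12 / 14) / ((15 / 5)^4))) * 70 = 27.78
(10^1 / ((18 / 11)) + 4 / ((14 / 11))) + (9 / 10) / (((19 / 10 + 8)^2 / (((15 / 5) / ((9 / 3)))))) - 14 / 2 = 17252 / 7623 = 2.26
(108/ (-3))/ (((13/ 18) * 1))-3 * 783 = -31185/ 13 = -2398.85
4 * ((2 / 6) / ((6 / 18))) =4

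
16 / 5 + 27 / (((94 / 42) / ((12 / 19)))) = 48308 / 4465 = 10.82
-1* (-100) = 100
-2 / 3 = -0.67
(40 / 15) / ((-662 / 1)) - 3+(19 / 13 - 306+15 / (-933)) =-1234755071 / 4014699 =-307.56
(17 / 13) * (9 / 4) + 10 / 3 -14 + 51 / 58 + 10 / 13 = -27487 / 4524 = -6.08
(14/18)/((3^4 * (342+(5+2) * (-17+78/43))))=301/7388415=0.00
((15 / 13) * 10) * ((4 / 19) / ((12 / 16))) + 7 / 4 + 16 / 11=70027 / 10868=6.44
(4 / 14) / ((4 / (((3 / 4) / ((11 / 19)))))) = 57 / 616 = 0.09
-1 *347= -347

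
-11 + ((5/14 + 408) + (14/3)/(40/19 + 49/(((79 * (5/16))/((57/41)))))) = 6260401747/15717156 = 398.32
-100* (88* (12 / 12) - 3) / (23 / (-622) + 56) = -5287000 / 34809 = -151.89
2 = 2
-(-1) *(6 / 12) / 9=1 / 18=0.06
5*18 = 90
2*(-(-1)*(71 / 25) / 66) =0.09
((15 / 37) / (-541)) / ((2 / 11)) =-165 / 40034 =-0.00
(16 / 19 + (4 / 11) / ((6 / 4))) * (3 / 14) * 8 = 1.86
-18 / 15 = -6 / 5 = -1.20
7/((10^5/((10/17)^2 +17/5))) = 37891/144500000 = 0.00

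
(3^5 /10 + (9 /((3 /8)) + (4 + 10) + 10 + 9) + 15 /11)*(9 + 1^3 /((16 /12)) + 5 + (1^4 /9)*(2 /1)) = 148519 /120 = 1237.66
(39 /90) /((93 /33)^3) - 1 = -876427 /893730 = -0.98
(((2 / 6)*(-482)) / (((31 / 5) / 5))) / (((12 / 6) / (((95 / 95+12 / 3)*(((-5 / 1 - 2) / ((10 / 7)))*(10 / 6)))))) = 1476125 / 558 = 2645.39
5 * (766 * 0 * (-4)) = 0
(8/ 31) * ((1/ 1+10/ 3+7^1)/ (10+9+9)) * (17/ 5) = 1156/ 3255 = 0.36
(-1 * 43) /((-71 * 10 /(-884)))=-19006 /355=-53.54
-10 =-10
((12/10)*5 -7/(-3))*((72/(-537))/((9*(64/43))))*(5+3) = -1075/1611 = -0.67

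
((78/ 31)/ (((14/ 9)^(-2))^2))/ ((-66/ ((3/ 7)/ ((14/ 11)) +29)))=-14651000/ 2237301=-6.55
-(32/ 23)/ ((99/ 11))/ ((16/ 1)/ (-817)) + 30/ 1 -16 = 4532/ 207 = 21.89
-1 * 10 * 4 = -40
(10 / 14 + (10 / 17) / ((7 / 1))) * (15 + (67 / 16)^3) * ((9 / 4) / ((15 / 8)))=20645571 / 243712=84.71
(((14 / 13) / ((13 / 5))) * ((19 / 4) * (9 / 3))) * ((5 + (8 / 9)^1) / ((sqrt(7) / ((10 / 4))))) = 25175 * sqrt(7) / 2028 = 32.84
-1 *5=-5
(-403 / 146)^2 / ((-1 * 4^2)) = -162409 / 341056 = -0.48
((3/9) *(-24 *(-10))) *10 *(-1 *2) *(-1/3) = 1600/3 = 533.33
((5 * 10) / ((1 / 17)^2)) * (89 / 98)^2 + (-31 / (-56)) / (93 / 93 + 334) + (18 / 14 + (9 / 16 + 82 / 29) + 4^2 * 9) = 12066.47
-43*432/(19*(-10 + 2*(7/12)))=111456/1007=110.68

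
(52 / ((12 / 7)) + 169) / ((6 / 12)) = 1196 / 3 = 398.67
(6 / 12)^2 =1 / 4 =0.25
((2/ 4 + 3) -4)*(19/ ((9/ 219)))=-1387/ 6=-231.17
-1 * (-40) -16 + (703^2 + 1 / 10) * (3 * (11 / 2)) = 163089483 / 20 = 8154474.15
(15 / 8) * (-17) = -255 / 8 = -31.88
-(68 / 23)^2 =-4624 / 529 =-8.74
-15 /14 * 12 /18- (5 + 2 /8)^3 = -65147 /448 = -145.42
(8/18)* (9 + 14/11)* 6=904/33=27.39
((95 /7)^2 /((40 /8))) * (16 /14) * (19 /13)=274360 /4459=61.53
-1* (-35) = 35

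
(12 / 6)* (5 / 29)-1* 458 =-13272 / 29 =-457.66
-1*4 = -4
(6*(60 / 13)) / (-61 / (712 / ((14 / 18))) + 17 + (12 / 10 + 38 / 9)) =11534400 / 9311549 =1.24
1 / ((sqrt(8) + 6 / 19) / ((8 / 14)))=-114 / 4991 + 722 * sqrt(2) / 4991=0.18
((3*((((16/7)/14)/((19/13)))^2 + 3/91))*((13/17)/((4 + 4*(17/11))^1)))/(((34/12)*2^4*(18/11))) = 61961317/448885120768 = 0.00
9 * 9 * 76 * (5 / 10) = 3078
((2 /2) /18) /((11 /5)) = 5 /198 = 0.03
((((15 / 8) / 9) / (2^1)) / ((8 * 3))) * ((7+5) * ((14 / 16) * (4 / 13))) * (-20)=-175 / 624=-0.28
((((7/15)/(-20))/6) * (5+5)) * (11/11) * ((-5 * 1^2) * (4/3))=7/27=0.26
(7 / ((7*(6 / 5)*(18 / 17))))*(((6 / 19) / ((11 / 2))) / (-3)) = -0.02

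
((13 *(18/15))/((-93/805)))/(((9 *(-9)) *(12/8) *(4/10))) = 20930/7533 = 2.78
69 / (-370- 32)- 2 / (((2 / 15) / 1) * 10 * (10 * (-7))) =-1409 / 9380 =-0.15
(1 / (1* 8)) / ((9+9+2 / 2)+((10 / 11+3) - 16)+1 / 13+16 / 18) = 1287 / 81080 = 0.02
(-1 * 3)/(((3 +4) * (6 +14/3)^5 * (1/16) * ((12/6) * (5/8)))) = -729/18350080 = -0.00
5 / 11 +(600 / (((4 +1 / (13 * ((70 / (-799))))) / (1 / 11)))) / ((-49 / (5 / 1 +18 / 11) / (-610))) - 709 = 589449314 / 802109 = 734.87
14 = 14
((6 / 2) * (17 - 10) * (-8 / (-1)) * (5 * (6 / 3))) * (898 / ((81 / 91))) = 1694891.85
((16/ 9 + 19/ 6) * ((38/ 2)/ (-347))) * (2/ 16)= -1691/ 49968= -0.03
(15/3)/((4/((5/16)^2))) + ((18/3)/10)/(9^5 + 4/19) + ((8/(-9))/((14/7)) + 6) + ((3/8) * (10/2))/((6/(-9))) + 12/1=768509171287/51698764800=14.87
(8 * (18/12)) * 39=468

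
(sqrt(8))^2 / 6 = 4 / 3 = 1.33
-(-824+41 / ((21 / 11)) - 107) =19100 / 21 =909.52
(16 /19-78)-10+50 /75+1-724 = -46141 /57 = -809.49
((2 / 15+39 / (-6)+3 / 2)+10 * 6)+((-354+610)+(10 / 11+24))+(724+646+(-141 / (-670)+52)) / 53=425229667 / 1171830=362.88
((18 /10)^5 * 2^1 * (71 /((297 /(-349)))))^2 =11746949690155716 /1181640625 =9941220.23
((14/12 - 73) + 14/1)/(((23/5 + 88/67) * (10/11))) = -255739/23772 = -10.76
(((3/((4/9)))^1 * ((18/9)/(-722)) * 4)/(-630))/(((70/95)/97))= 291/18620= 0.02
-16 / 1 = -16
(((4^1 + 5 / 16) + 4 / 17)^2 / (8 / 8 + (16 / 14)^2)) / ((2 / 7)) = 524847967 / 16720384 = 31.39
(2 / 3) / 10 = 1 / 15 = 0.07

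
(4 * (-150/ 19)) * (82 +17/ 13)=-34200/ 13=-2630.77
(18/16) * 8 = 9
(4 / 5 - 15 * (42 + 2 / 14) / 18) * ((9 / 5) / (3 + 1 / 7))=-21621 / 1100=-19.66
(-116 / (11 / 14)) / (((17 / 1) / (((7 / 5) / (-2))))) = 5684 / 935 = 6.08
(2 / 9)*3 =2 / 3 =0.67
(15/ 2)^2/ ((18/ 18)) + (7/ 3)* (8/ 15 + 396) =176669/ 180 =981.49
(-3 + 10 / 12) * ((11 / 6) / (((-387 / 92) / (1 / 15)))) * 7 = 23023 / 52245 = 0.44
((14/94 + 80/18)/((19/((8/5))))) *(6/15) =31088/200925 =0.15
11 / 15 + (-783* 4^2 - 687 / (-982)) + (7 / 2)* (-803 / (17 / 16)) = -3799156301 / 250410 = -15171.74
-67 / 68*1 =-67 / 68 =-0.99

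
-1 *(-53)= 53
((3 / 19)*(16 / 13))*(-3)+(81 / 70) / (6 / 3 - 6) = -60327 / 69160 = -0.87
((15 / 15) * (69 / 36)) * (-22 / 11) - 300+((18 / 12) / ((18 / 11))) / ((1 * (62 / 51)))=-225491 / 744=-303.08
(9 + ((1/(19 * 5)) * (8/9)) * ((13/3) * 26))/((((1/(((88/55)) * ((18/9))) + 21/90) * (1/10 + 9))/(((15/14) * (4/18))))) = 20631200/42808311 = 0.48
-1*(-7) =7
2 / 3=0.67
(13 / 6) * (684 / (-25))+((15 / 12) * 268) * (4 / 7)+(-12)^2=276.15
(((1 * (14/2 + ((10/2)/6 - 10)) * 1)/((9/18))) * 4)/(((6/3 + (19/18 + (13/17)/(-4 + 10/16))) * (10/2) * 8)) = -1989/12985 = -0.15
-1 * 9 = -9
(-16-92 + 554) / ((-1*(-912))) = 223 / 456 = 0.49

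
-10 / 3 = -3.33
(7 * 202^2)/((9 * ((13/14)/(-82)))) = -327900944/117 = -2802572.17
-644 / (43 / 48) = -30912 / 43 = -718.88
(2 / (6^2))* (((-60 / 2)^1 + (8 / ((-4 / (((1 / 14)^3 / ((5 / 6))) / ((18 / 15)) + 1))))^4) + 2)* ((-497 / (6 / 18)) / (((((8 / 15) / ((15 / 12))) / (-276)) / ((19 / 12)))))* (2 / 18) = -32917897780072471525 / 291568692215808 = -112899.29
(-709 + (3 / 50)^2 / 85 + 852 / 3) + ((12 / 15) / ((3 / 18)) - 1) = -421.20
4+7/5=27/5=5.40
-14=-14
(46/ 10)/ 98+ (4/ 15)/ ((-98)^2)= 3383/ 72030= 0.05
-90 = -90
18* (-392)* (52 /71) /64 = -5733 /71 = -80.75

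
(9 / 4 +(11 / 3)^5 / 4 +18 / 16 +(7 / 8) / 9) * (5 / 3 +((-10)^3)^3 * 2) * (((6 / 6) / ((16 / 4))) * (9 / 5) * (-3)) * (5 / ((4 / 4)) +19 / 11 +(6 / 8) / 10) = 26843291868539681 / 8640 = 3106862484784.69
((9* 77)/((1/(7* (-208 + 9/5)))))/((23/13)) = -65017953/115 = -565373.50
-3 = -3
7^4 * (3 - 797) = -1906394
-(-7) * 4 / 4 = 7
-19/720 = -0.03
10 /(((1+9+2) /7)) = 35 /6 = 5.83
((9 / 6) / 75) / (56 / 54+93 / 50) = 27 / 3911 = 0.01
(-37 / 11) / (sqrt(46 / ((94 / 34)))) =-37 * sqrt(36754) / 8602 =-0.82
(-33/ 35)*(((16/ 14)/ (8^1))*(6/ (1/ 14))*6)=-2376/ 35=-67.89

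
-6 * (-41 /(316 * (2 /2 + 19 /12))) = 0.30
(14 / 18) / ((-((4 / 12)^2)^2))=-63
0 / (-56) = 0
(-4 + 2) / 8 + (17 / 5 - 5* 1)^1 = -37 / 20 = -1.85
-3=-3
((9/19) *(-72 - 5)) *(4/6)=-462/19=-24.32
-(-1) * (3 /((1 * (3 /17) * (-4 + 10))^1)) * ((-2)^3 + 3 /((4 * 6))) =-357 /16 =-22.31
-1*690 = -690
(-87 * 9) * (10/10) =-783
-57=-57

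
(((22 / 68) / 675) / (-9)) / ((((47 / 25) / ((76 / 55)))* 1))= -38 / 970785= -0.00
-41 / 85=-0.48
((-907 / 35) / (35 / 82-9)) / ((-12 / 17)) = -632179 / 147630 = -4.28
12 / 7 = 1.71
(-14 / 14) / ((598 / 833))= -833 / 598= -1.39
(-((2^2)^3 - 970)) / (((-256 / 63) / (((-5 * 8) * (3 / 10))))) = 85617 / 32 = 2675.53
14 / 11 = 1.27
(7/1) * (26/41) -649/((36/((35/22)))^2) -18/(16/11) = -21517459/2337984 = -9.20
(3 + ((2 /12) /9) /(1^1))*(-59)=-9617 /54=-178.09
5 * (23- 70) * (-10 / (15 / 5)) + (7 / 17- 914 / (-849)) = 3775777 / 4811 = 784.82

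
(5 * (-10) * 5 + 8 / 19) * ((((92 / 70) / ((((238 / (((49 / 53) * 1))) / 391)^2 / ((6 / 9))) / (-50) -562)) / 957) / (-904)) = -1009678495 / 1496621925047766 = -0.00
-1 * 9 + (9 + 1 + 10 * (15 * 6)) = 901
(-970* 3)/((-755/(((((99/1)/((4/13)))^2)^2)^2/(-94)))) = -4709411374085454709.93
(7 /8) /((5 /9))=63 /40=1.58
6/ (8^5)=0.00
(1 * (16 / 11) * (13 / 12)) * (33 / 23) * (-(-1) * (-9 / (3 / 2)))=-312 / 23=-13.57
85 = 85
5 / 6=0.83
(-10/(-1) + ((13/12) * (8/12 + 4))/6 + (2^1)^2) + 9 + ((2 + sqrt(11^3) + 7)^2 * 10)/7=1980 * sqrt(11)/7 + 1542985/756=2979.12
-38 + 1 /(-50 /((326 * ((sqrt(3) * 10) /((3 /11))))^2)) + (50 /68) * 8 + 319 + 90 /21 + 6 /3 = -3060431587 /357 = -8572637.50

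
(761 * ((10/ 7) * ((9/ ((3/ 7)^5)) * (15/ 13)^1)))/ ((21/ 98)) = 1279012700/ 351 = 3643910.83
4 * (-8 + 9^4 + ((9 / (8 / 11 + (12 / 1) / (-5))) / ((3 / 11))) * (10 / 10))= 601061 / 23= 26133.09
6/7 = 0.86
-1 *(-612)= 612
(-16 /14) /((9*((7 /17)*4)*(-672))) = 17 /148176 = 0.00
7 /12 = 0.58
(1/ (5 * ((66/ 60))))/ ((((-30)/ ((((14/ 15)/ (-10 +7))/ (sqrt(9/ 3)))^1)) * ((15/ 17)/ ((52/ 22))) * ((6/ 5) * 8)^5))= 38675 * sqrt(3)/ 1873000267776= 0.00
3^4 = 81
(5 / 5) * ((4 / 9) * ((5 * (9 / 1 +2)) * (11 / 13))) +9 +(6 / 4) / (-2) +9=17753 / 468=37.93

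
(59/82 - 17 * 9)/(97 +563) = -12487/54120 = -0.23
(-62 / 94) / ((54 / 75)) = -775 / 846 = -0.92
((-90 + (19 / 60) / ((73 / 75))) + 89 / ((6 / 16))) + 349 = 435073 / 876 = 496.66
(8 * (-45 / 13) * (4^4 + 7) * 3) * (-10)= 2840400 / 13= 218492.31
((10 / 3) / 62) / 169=5 / 15717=0.00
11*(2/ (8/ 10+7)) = 110/ 39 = 2.82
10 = 10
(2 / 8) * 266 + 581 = 1295 / 2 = 647.50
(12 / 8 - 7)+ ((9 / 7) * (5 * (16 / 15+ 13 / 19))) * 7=73.29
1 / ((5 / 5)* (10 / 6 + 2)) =3 / 11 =0.27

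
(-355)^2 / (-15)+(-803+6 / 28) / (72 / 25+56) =-520267565 / 61824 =-8415.30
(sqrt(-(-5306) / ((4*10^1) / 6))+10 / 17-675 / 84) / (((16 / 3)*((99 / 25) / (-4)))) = -3.93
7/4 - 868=-3465/4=-866.25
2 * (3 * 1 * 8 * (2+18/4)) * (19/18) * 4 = 3952/3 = 1317.33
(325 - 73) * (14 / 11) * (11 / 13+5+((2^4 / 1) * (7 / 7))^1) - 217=970921 / 143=6789.66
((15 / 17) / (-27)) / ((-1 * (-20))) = -1 / 612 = -0.00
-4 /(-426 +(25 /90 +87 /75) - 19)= 1800 /199603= 0.01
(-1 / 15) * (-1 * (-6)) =-2 / 5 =-0.40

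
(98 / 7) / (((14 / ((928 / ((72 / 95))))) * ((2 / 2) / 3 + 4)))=11020 / 39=282.56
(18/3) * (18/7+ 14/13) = 1992/91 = 21.89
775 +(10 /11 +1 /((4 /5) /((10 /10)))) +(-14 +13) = 34151 /44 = 776.16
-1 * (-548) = 548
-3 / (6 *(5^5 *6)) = -1 / 37500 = -0.00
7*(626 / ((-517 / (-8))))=67.81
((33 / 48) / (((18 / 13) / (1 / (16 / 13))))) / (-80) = -1859 / 368640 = -0.01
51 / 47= 1.09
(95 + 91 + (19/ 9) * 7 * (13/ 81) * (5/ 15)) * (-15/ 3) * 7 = -14297885/ 2187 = -6537.67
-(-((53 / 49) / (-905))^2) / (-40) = -0.00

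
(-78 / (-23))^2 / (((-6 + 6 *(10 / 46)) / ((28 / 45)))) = -4732 / 3105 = -1.52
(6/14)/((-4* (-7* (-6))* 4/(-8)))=1/196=0.01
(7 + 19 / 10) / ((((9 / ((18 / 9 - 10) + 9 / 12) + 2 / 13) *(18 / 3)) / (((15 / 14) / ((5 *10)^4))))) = -33553 / 143500000000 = -0.00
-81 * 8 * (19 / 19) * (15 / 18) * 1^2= -540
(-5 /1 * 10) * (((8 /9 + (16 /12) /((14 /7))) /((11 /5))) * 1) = -3500 /99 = -35.35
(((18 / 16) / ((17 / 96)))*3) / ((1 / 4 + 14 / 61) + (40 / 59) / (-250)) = 116607600 / 2917183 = 39.97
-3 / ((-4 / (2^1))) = 3 / 2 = 1.50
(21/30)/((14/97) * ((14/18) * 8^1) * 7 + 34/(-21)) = 42777/285220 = 0.15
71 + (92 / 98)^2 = 172587 / 2401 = 71.88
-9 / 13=-0.69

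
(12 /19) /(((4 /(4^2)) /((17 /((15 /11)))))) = 2992 /95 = 31.49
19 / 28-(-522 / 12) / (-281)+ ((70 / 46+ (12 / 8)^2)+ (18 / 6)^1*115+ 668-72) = 42766114 / 45241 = 945.30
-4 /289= -0.01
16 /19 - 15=-269 /19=-14.16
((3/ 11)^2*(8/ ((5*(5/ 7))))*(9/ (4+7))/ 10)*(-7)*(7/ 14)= -7938/ 166375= -0.05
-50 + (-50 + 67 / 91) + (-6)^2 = -5757 / 91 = -63.26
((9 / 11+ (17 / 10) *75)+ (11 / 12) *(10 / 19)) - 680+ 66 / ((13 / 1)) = -4451444 / 8151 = -546.12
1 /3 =0.33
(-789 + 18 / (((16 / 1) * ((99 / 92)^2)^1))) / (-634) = 858163 / 690426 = 1.24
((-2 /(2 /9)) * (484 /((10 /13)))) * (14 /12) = -33033 /5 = -6606.60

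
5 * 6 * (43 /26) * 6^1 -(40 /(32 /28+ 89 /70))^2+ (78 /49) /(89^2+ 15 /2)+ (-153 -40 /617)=-1778250447570231 /13692277094041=-129.87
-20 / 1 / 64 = -5 / 16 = -0.31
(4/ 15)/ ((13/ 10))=8/ 39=0.21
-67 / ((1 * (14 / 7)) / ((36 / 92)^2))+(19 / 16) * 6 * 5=129057 / 4232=30.50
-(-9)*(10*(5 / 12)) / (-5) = -15 / 2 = -7.50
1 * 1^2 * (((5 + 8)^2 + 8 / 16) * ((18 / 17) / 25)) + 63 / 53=188478 / 22525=8.37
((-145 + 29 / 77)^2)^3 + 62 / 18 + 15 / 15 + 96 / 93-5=532083187931412797183149981 / 58149844044831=9150208339702.51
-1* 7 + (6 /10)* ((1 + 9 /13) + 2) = -4.78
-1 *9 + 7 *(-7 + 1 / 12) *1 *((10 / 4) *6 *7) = -20371 / 4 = -5092.75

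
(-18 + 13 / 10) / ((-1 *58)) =167 / 580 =0.29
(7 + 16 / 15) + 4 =181 / 15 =12.07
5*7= 35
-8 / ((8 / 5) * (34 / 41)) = -205 / 34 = -6.03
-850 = -850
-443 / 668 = -0.66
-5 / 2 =-2.50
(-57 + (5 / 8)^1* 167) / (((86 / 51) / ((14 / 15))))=45101 / 1720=26.22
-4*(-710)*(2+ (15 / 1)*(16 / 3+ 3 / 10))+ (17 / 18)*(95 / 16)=70751695 / 288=245665.61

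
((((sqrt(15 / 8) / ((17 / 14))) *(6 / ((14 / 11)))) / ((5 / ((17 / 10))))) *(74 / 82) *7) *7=59829 *sqrt(30) / 4100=79.93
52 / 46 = 26 / 23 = 1.13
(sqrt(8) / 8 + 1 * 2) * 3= 3 * sqrt(2) / 4 + 6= 7.06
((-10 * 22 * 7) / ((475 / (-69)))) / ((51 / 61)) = 432124 / 1615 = 267.57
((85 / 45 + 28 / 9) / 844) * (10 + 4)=35 / 422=0.08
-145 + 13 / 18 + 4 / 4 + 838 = 12505 / 18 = 694.72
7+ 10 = 17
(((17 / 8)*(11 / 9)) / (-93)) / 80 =-0.00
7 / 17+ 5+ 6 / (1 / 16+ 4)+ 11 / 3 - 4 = 21731 / 3315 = 6.56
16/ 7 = 2.29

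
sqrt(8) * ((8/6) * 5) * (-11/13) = -440 * sqrt(2)/39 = -15.96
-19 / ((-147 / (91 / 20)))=0.59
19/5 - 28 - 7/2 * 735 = -25967/10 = -2596.70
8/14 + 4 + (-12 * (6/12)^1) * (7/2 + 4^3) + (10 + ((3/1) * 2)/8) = -10911/28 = -389.68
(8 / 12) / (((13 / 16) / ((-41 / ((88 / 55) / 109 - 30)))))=357520 / 318669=1.12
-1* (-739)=739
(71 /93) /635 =71 /59055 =0.00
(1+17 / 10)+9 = 117 / 10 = 11.70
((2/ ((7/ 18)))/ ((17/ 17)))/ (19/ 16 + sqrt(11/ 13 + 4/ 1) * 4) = -142272/ 1773485 + 110592 * sqrt(91)/ 1773485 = 0.51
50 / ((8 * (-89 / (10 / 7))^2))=625 / 388129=0.00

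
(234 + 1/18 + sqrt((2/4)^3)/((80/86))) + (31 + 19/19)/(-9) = 43*sqrt(2)/160 + 461/2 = 230.88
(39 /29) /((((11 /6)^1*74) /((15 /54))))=65 /23606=0.00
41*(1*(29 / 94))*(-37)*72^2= -2426167.15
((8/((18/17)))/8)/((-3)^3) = -17/486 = -0.03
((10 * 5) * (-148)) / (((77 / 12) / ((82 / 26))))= -3640800 / 1001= -3637.16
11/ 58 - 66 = -3817/ 58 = -65.81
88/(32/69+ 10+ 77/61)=370392/49355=7.50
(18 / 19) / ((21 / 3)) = 18 / 133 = 0.14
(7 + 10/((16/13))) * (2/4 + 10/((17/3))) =9317/272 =34.25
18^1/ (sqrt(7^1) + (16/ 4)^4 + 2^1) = 4644/ 66557 -18*sqrt(7)/ 66557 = 0.07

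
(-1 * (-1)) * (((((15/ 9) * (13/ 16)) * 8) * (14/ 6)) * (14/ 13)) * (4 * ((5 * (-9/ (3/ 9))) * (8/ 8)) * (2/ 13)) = -29400/ 13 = -2261.54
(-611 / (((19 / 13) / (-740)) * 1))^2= 34548767952400 / 361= 95702958316.90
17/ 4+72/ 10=229/ 20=11.45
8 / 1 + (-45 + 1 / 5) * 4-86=-1286 / 5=-257.20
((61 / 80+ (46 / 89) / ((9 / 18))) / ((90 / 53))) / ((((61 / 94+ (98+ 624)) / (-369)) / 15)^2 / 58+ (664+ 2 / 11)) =1032312149705529 / 648198855319004212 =0.00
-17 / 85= -1 / 5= -0.20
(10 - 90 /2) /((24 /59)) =-2065 /24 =-86.04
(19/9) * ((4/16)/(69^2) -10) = -3618341/171396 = -21.11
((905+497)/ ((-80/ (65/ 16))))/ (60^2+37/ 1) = -9113/ 465536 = -0.02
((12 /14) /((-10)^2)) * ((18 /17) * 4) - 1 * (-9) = 26883 /2975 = 9.04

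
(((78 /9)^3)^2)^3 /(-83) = -29479510200013918864408576 /32155900587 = -916768296389493.96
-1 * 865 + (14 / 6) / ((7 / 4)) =-2591 / 3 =-863.67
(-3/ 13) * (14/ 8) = -21/ 52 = -0.40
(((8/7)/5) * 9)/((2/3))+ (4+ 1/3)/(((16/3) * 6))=10823/3360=3.22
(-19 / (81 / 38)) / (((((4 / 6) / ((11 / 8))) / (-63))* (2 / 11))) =305767 / 48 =6370.15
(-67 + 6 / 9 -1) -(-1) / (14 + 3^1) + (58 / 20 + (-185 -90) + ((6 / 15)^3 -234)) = -7309709 / 12750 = -573.31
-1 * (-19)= 19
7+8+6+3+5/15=73/3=24.33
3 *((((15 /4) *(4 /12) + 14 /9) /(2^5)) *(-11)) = -1111 /384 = -2.89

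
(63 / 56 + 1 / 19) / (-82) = -179 / 12464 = -0.01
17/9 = 1.89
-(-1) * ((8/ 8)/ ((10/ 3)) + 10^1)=103/ 10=10.30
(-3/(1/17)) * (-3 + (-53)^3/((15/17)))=8605243.60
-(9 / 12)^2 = -9 / 16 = -0.56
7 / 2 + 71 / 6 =46 / 3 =15.33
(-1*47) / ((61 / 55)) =-2585 / 61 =-42.38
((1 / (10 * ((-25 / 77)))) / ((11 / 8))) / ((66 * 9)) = -14 / 37125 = -0.00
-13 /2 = -6.50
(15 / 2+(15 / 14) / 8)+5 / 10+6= 1583 / 112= 14.13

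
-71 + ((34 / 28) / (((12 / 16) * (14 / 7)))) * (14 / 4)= -409 / 6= -68.17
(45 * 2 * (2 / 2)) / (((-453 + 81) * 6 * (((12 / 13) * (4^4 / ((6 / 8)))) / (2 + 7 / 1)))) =-585 / 507904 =-0.00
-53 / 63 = -0.84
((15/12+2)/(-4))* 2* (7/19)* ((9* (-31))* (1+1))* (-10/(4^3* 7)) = -18135/2432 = -7.46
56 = 56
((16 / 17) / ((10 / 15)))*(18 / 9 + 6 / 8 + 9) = 282 / 17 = 16.59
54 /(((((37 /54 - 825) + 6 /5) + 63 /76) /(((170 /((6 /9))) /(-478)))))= 70640100 /2016360067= 0.04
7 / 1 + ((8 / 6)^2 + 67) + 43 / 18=469 / 6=78.17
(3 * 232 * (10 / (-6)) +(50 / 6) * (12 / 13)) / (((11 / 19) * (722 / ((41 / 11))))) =-307090 / 29887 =-10.28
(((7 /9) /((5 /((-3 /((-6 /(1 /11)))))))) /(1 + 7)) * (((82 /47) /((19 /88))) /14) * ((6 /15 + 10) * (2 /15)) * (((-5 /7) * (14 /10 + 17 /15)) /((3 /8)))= -34112 /9993375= -0.00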